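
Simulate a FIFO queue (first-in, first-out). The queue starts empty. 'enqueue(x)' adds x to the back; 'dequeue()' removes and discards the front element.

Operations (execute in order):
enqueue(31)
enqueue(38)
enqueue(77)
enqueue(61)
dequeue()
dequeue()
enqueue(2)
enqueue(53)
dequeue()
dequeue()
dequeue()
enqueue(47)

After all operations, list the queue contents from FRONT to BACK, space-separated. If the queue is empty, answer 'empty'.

Answer: 53 47

Derivation:
enqueue(31): [31]
enqueue(38): [31, 38]
enqueue(77): [31, 38, 77]
enqueue(61): [31, 38, 77, 61]
dequeue(): [38, 77, 61]
dequeue(): [77, 61]
enqueue(2): [77, 61, 2]
enqueue(53): [77, 61, 2, 53]
dequeue(): [61, 2, 53]
dequeue(): [2, 53]
dequeue(): [53]
enqueue(47): [53, 47]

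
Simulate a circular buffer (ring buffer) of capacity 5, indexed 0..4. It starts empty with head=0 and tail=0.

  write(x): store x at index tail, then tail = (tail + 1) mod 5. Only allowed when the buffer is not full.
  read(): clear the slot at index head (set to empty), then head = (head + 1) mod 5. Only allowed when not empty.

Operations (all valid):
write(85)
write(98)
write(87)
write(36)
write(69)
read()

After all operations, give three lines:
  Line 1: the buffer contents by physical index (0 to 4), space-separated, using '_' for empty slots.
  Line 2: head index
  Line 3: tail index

write(85): buf=[85 _ _ _ _], head=0, tail=1, size=1
write(98): buf=[85 98 _ _ _], head=0, tail=2, size=2
write(87): buf=[85 98 87 _ _], head=0, tail=3, size=3
write(36): buf=[85 98 87 36 _], head=0, tail=4, size=4
write(69): buf=[85 98 87 36 69], head=0, tail=0, size=5
read(): buf=[_ 98 87 36 69], head=1, tail=0, size=4

Answer: _ 98 87 36 69
1
0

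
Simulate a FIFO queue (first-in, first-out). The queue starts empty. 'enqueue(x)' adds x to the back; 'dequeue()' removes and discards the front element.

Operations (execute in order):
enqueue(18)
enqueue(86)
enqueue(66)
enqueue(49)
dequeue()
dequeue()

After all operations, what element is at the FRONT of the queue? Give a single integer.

enqueue(18): queue = [18]
enqueue(86): queue = [18, 86]
enqueue(66): queue = [18, 86, 66]
enqueue(49): queue = [18, 86, 66, 49]
dequeue(): queue = [86, 66, 49]
dequeue(): queue = [66, 49]

Answer: 66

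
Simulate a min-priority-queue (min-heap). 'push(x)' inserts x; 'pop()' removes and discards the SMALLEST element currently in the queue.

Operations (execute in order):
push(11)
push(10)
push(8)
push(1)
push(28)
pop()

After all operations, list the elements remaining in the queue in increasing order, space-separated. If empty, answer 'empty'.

Answer: 8 10 11 28

Derivation:
push(11): heap contents = [11]
push(10): heap contents = [10, 11]
push(8): heap contents = [8, 10, 11]
push(1): heap contents = [1, 8, 10, 11]
push(28): heap contents = [1, 8, 10, 11, 28]
pop() → 1: heap contents = [8, 10, 11, 28]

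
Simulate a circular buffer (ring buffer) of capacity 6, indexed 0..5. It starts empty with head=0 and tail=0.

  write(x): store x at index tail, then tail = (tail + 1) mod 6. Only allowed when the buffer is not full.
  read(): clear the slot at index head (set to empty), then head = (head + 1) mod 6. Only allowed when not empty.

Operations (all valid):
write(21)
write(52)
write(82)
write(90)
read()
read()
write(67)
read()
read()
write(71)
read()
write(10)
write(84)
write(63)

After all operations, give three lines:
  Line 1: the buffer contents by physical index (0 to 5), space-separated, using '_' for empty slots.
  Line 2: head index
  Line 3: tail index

Answer: 10 84 63 _ _ 71
5
3

Derivation:
write(21): buf=[21 _ _ _ _ _], head=0, tail=1, size=1
write(52): buf=[21 52 _ _ _ _], head=0, tail=2, size=2
write(82): buf=[21 52 82 _ _ _], head=0, tail=3, size=3
write(90): buf=[21 52 82 90 _ _], head=0, tail=4, size=4
read(): buf=[_ 52 82 90 _ _], head=1, tail=4, size=3
read(): buf=[_ _ 82 90 _ _], head=2, tail=4, size=2
write(67): buf=[_ _ 82 90 67 _], head=2, tail=5, size=3
read(): buf=[_ _ _ 90 67 _], head=3, tail=5, size=2
read(): buf=[_ _ _ _ 67 _], head=4, tail=5, size=1
write(71): buf=[_ _ _ _ 67 71], head=4, tail=0, size=2
read(): buf=[_ _ _ _ _ 71], head=5, tail=0, size=1
write(10): buf=[10 _ _ _ _ 71], head=5, tail=1, size=2
write(84): buf=[10 84 _ _ _ 71], head=5, tail=2, size=3
write(63): buf=[10 84 63 _ _ 71], head=5, tail=3, size=4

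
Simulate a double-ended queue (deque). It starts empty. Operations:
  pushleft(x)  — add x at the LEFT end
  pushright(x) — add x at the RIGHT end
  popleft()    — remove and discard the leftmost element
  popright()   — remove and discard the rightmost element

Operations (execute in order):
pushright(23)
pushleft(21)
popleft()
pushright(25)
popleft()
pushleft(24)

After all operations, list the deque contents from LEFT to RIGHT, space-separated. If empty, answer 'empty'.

Answer: 24 25

Derivation:
pushright(23): [23]
pushleft(21): [21, 23]
popleft(): [23]
pushright(25): [23, 25]
popleft(): [25]
pushleft(24): [24, 25]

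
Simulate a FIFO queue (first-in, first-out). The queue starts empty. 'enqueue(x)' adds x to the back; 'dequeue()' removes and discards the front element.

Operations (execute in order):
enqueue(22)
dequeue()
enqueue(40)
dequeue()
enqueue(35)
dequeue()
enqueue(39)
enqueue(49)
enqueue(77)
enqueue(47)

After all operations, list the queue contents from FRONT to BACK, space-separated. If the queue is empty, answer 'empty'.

Answer: 39 49 77 47

Derivation:
enqueue(22): [22]
dequeue(): []
enqueue(40): [40]
dequeue(): []
enqueue(35): [35]
dequeue(): []
enqueue(39): [39]
enqueue(49): [39, 49]
enqueue(77): [39, 49, 77]
enqueue(47): [39, 49, 77, 47]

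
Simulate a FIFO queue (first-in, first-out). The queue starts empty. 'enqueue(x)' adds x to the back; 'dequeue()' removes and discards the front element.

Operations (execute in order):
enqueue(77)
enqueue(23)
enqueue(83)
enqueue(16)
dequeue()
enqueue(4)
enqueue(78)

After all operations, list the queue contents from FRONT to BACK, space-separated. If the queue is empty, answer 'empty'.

enqueue(77): [77]
enqueue(23): [77, 23]
enqueue(83): [77, 23, 83]
enqueue(16): [77, 23, 83, 16]
dequeue(): [23, 83, 16]
enqueue(4): [23, 83, 16, 4]
enqueue(78): [23, 83, 16, 4, 78]

Answer: 23 83 16 4 78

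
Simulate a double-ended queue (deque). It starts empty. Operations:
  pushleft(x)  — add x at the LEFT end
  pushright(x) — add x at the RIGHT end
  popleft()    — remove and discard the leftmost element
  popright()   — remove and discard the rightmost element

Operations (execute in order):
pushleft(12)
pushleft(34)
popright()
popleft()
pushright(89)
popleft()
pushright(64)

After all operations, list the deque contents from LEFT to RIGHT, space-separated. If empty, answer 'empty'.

Answer: 64

Derivation:
pushleft(12): [12]
pushleft(34): [34, 12]
popright(): [34]
popleft(): []
pushright(89): [89]
popleft(): []
pushright(64): [64]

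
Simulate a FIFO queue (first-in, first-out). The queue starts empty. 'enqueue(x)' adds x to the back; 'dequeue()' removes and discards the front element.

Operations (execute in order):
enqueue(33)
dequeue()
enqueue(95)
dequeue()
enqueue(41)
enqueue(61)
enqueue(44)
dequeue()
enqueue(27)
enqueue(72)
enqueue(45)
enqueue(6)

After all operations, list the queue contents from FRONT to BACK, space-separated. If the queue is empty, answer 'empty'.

Answer: 61 44 27 72 45 6

Derivation:
enqueue(33): [33]
dequeue(): []
enqueue(95): [95]
dequeue(): []
enqueue(41): [41]
enqueue(61): [41, 61]
enqueue(44): [41, 61, 44]
dequeue(): [61, 44]
enqueue(27): [61, 44, 27]
enqueue(72): [61, 44, 27, 72]
enqueue(45): [61, 44, 27, 72, 45]
enqueue(6): [61, 44, 27, 72, 45, 6]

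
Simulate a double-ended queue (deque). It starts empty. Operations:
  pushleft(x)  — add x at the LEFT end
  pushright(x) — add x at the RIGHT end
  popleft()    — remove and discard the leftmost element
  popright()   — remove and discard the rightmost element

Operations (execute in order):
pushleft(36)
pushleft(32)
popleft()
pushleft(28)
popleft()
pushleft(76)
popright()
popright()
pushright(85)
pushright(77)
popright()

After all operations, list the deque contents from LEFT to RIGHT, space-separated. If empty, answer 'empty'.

pushleft(36): [36]
pushleft(32): [32, 36]
popleft(): [36]
pushleft(28): [28, 36]
popleft(): [36]
pushleft(76): [76, 36]
popright(): [76]
popright(): []
pushright(85): [85]
pushright(77): [85, 77]
popright(): [85]

Answer: 85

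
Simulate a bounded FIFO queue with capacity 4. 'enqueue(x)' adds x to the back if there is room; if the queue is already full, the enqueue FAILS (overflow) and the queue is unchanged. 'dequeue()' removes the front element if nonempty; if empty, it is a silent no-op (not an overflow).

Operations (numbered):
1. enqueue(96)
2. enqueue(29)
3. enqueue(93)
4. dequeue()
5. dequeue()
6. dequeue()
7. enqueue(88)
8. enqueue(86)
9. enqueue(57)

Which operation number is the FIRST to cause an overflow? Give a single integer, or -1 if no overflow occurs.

1. enqueue(96): size=1
2. enqueue(29): size=2
3. enqueue(93): size=3
4. dequeue(): size=2
5. dequeue(): size=1
6. dequeue(): size=0
7. enqueue(88): size=1
8. enqueue(86): size=2
9. enqueue(57): size=3

Answer: -1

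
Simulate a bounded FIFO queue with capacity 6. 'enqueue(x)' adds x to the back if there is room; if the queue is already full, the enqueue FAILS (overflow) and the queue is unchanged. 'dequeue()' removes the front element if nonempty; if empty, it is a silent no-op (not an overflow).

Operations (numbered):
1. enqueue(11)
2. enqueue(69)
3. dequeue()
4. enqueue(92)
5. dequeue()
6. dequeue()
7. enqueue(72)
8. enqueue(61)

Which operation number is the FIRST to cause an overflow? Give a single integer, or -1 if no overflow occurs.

1. enqueue(11): size=1
2. enqueue(69): size=2
3. dequeue(): size=1
4. enqueue(92): size=2
5. dequeue(): size=1
6. dequeue(): size=0
7. enqueue(72): size=1
8. enqueue(61): size=2

Answer: -1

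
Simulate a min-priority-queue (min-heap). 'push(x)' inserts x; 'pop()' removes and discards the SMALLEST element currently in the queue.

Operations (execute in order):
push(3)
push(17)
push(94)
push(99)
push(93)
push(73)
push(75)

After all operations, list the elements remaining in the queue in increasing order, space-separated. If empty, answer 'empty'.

push(3): heap contents = [3]
push(17): heap contents = [3, 17]
push(94): heap contents = [3, 17, 94]
push(99): heap contents = [3, 17, 94, 99]
push(93): heap contents = [3, 17, 93, 94, 99]
push(73): heap contents = [3, 17, 73, 93, 94, 99]
push(75): heap contents = [3, 17, 73, 75, 93, 94, 99]

Answer: 3 17 73 75 93 94 99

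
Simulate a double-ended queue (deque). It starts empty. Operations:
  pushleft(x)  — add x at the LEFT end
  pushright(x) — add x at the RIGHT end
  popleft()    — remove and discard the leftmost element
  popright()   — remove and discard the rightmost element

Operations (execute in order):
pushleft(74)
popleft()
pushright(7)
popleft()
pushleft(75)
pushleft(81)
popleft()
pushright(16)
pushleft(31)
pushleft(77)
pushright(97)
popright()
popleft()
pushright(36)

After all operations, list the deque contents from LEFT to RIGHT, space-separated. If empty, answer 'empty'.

pushleft(74): [74]
popleft(): []
pushright(7): [7]
popleft(): []
pushleft(75): [75]
pushleft(81): [81, 75]
popleft(): [75]
pushright(16): [75, 16]
pushleft(31): [31, 75, 16]
pushleft(77): [77, 31, 75, 16]
pushright(97): [77, 31, 75, 16, 97]
popright(): [77, 31, 75, 16]
popleft(): [31, 75, 16]
pushright(36): [31, 75, 16, 36]

Answer: 31 75 16 36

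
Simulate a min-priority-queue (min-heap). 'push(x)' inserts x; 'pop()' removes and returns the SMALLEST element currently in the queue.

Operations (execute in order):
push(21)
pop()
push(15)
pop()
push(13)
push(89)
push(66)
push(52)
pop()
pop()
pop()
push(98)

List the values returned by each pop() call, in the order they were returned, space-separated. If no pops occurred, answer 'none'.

Answer: 21 15 13 52 66

Derivation:
push(21): heap contents = [21]
pop() → 21: heap contents = []
push(15): heap contents = [15]
pop() → 15: heap contents = []
push(13): heap contents = [13]
push(89): heap contents = [13, 89]
push(66): heap contents = [13, 66, 89]
push(52): heap contents = [13, 52, 66, 89]
pop() → 13: heap contents = [52, 66, 89]
pop() → 52: heap contents = [66, 89]
pop() → 66: heap contents = [89]
push(98): heap contents = [89, 98]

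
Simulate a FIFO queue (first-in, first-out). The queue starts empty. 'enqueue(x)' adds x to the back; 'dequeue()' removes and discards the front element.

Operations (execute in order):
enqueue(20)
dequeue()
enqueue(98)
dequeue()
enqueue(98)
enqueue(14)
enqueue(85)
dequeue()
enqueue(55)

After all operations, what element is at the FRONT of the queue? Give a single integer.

enqueue(20): queue = [20]
dequeue(): queue = []
enqueue(98): queue = [98]
dequeue(): queue = []
enqueue(98): queue = [98]
enqueue(14): queue = [98, 14]
enqueue(85): queue = [98, 14, 85]
dequeue(): queue = [14, 85]
enqueue(55): queue = [14, 85, 55]

Answer: 14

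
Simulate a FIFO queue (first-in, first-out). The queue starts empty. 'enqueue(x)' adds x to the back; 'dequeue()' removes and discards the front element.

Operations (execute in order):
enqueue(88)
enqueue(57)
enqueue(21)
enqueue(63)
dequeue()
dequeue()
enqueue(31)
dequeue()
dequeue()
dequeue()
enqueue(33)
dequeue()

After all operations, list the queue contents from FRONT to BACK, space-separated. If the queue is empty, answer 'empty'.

Answer: empty

Derivation:
enqueue(88): [88]
enqueue(57): [88, 57]
enqueue(21): [88, 57, 21]
enqueue(63): [88, 57, 21, 63]
dequeue(): [57, 21, 63]
dequeue(): [21, 63]
enqueue(31): [21, 63, 31]
dequeue(): [63, 31]
dequeue(): [31]
dequeue(): []
enqueue(33): [33]
dequeue(): []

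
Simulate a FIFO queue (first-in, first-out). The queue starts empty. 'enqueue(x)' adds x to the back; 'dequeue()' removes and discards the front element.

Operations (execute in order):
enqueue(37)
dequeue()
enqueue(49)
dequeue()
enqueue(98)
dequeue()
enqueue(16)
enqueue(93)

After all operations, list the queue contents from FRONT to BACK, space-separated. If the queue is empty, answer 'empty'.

enqueue(37): [37]
dequeue(): []
enqueue(49): [49]
dequeue(): []
enqueue(98): [98]
dequeue(): []
enqueue(16): [16]
enqueue(93): [16, 93]

Answer: 16 93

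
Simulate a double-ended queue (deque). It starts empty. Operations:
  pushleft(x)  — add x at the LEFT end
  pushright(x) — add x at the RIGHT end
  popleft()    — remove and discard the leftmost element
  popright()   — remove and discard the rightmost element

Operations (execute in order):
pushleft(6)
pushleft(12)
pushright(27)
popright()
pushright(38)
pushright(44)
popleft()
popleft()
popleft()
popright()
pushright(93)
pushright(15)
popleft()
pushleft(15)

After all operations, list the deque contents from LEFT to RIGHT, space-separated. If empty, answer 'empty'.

pushleft(6): [6]
pushleft(12): [12, 6]
pushright(27): [12, 6, 27]
popright(): [12, 6]
pushright(38): [12, 6, 38]
pushright(44): [12, 6, 38, 44]
popleft(): [6, 38, 44]
popleft(): [38, 44]
popleft(): [44]
popright(): []
pushright(93): [93]
pushright(15): [93, 15]
popleft(): [15]
pushleft(15): [15, 15]

Answer: 15 15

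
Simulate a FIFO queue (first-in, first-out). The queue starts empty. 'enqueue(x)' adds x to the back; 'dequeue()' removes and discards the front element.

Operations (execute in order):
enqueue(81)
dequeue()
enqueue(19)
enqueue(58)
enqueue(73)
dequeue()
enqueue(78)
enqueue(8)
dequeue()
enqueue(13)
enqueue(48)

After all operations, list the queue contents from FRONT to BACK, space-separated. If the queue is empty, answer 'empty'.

Answer: 73 78 8 13 48

Derivation:
enqueue(81): [81]
dequeue(): []
enqueue(19): [19]
enqueue(58): [19, 58]
enqueue(73): [19, 58, 73]
dequeue(): [58, 73]
enqueue(78): [58, 73, 78]
enqueue(8): [58, 73, 78, 8]
dequeue(): [73, 78, 8]
enqueue(13): [73, 78, 8, 13]
enqueue(48): [73, 78, 8, 13, 48]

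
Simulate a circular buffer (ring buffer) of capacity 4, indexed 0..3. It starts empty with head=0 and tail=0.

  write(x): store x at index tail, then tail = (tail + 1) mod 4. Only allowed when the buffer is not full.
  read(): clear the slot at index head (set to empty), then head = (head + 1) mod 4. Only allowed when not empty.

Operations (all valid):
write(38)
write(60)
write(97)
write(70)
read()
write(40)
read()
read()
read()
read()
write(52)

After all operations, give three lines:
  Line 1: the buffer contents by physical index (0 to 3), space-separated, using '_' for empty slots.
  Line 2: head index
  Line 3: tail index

write(38): buf=[38 _ _ _], head=0, tail=1, size=1
write(60): buf=[38 60 _ _], head=0, tail=2, size=2
write(97): buf=[38 60 97 _], head=0, tail=3, size=3
write(70): buf=[38 60 97 70], head=0, tail=0, size=4
read(): buf=[_ 60 97 70], head=1, tail=0, size=3
write(40): buf=[40 60 97 70], head=1, tail=1, size=4
read(): buf=[40 _ 97 70], head=2, tail=1, size=3
read(): buf=[40 _ _ 70], head=3, tail=1, size=2
read(): buf=[40 _ _ _], head=0, tail=1, size=1
read(): buf=[_ _ _ _], head=1, tail=1, size=0
write(52): buf=[_ 52 _ _], head=1, tail=2, size=1

Answer: _ 52 _ _
1
2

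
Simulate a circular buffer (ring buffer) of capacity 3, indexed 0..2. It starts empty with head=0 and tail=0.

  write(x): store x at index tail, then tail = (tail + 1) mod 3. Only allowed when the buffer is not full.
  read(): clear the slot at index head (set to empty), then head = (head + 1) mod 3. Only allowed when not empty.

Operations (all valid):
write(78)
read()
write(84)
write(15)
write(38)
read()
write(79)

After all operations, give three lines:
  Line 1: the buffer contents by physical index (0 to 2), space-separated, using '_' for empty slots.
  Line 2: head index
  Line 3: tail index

Answer: 38 79 15
2
2

Derivation:
write(78): buf=[78 _ _], head=0, tail=1, size=1
read(): buf=[_ _ _], head=1, tail=1, size=0
write(84): buf=[_ 84 _], head=1, tail=2, size=1
write(15): buf=[_ 84 15], head=1, tail=0, size=2
write(38): buf=[38 84 15], head=1, tail=1, size=3
read(): buf=[38 _ 15], head=2, tail=1, size=2
write(79): buf=[38 79 15], head=2, tail=2, size=3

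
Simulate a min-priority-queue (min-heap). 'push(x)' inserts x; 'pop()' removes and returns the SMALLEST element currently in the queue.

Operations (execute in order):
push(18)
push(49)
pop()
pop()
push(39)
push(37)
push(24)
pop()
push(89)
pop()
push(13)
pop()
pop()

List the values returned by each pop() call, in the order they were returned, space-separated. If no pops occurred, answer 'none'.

Answer: 18 49 24 37 13 39

Derivation:
push(18): heap contents = [18]
push(49): heap contents = [18, 49]
pop() → 18: heap contents = [49]
pop() → 49: heap contents = []
push(39): heap contents = [39]
push(37): heap contents = [37, 39]
push(24): heap contents = [24, 37, 39]
pop() → 24: heap contents = [37, 39]
push(89): heap contents = [37, 39, 89]
pop() → 37: heap contents = [39, 89]
push(13): heap contents = [13, 39, 89]
pop() → 13: heap contents = [39, 89]
pop() → 39: heap contents = [89]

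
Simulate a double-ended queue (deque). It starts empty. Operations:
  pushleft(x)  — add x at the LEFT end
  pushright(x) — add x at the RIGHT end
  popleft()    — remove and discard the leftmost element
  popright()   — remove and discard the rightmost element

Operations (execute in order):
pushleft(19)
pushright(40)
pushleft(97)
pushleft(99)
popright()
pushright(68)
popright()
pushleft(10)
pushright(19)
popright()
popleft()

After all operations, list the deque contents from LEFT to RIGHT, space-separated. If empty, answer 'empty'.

pushleft(19): [19]
pushright(40): [19, 40]
pushleft(97): [97, 19, 40]
pushleft(99): [99, 97, 19, 40]
popright(): [99, 97, 19]
pushright(68): [99, 97, 19, 68]
popright(): [99, 97, 19]
pushleft(10): [10, 99, 97, 19]
pushright(19): [10, 99, 97, 19, 19]
popright(): [10, 99, 97, 19]
popleft(): [99, 97, 19]

Answer: 99 97 19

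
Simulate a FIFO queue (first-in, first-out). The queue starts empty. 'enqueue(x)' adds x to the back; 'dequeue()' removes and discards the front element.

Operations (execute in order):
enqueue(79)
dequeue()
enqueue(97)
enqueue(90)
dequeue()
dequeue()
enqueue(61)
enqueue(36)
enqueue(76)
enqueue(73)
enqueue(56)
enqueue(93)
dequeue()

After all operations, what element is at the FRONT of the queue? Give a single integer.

enqueue(79): queue = [79]
dequeue(): queue = []
enqueue(97): queue = [97]
enqueue(90): queue = [97, 90]
dequeue(): queue = [90]
dequeue(): queue = []
enqueue(61): queue = [61]
enqueue(36): queue = [61, 36]
enqueue(76): queue = [61, 36, 76]
enqueue(73): queue = [61, 36, 76, 73]
enqueue(56): queue = [61, 36, 76, 73, 56]
enqueue(93): queue = [61, 36, 76, 73, 56, 93]
dequeue(): queue = [36, 76, 73, 56, 93]

Answer: 36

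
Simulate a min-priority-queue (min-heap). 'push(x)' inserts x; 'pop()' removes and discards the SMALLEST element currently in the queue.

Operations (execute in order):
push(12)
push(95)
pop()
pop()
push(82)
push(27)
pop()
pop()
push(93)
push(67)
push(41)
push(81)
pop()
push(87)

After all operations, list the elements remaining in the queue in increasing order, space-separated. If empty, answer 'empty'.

push(12): heap contents = [12]
push(95): heap contents = [12, 95]
pop() → 12: heap contents = [95]
pop() → 95: heap contents = []
push(82): heap contents = [82]
push(27): heap contents = [27, 82]
pop() → 27: heap contents = [82]
pop() → 82: heap contents = []
push(93): heap contents = [93]
push(67): heap contents = [67, 93]
push(41): heap contents = [41, 67, 93]
push(81): heap contents = [41, 67, 81, 93]
pop() → 41: heap contents = [67, 81, 93]
push(87): heap contents = [67, 81, 87, 93]

Answer: 67 81 87 93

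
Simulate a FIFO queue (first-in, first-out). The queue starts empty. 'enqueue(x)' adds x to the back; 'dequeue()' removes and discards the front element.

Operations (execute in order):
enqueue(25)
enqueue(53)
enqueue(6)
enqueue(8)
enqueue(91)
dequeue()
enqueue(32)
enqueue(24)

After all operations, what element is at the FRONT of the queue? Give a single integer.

Answer: 53

Derivation:
enqueue(25): queue = [25]
enqueue(53): queue = [25, 53]
enqueue(6): queue = [25, 53, 6]
enqueue(8): queue = [25, 53, 6, 8]
enqueue(91): queue = [25, 53, 6, 8, 91]
dequeue(): queue = [53, 6, 8, 91]
enqueue(32): queue = [53, 6, 8, 91, 32]
enqueue(24): queue = [53, 6, 8, 91, 32, 24]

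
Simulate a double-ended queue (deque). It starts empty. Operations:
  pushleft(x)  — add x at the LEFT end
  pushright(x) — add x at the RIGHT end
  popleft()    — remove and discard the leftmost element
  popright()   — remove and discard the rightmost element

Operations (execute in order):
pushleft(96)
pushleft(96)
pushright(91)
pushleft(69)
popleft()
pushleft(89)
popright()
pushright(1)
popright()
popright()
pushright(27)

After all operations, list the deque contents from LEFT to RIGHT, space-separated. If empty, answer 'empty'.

pushleft(96): [96]
pushleft(96): [96, 96]
pushright(91): [96, 96, 91]
pushleft(69): [69, 96, 96, 91]
popleft(): [96, 96, 91]
pushleft(89): [89, 96, 96, 91]
popright(): [89, 96, 96]
pushright(1): [89, 96, 96, 1]
popright(): [89, 96, 96]
popright(): [89, 96]
pushright(27): [89, 96, 27]

Answer: 89 96 27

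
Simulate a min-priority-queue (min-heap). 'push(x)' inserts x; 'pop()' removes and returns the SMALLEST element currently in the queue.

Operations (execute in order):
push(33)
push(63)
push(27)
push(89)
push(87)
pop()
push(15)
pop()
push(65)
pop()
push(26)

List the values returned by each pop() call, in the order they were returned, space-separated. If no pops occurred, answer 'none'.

Answer: 27 15 33

Derivation:
push(33): heap contents = [33]
push(63): heap contents = [33, 63]
push(27): heap contents = [27, 33, 63]
push(89): heap contents = [27, 33, 63, 89]
push(87): heap contents = [27, 33, 63, 87, 89]
pop() → 27: heap contents = [33, 63, 87, 89]
push(15): heap contents = [15, 33, 63, 87, 89]
pop() → 15: heap contents = [33, 63, 87, 89]
push(65): heap contents = [33, 63, 65, 87, 89]
pop() → 33: heap contents = [63, 65, 87, 89]
push(26): heap contents = [26, 63, 65, 87, 89]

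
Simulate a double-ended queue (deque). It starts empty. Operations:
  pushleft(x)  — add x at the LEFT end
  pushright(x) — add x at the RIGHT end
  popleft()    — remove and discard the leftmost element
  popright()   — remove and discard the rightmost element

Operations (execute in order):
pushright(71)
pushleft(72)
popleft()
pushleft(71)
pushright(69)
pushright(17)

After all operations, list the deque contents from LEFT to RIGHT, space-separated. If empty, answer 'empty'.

pushright(71): [71]
pushleft(72): [72, 71]
popleft(): [71]
pushleft(71): [71, 71]
pushright(69): [71, 71, 69]
pushright(17): [71, 71, 69, 17]

Answer: 71 71 69 17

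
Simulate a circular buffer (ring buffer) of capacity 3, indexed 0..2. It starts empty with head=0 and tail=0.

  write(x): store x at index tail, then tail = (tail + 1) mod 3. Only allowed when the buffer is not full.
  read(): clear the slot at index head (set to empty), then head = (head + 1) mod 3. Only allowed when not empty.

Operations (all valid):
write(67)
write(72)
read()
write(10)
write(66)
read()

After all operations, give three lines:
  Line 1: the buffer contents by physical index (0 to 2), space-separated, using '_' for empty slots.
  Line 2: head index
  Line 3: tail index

Answer: 66 _ 10
2
1

Derivation:
write(67): buf=[67 _ _], head=0, tail=1, size=1
write(72): buf=[67 72 _], head=0, tail=2, size=2
read(): buf=[_ 72 _], head=1, tail=2, size=1
write(10): buf=[_ 72 10], head=1, tail=0, size=2
write(66): buf=[66 72 10], head=1, tail=1, size=3
read(): buf=[66 _ 10], head=2, tail=1, size=2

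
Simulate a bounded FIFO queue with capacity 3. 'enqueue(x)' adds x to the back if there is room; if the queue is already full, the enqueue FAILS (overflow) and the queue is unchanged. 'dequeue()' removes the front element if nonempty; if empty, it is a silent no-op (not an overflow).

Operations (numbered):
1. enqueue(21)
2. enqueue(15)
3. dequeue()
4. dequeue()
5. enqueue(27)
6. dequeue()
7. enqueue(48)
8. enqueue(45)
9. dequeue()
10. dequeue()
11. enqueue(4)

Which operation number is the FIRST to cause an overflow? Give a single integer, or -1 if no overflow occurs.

Answer: -1

Derivation:
1. enqueue(21): size=1
2. enqueue(15): size=2
3. dequeue(): size=1
4. dequeue(): size=0
5. enqueue(27): size=1
6. dequeue(): size=0
7. enqueue(48): size=1
8. enqueue(45): size=2
9. dequeue(): size=1
10. dequeue(): size=0
11. enqueue(4): size=1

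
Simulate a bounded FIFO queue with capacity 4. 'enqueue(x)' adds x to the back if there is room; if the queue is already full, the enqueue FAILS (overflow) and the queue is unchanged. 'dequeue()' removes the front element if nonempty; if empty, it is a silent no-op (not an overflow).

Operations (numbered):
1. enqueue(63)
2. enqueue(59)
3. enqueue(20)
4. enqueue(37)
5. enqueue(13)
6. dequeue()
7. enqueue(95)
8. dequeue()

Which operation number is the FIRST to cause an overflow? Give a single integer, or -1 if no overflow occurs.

Answer: 5

Derivation:
1. enqueue(63): size=1
2. enqueue(59): size=2
3. enqueue(20): size=3
4. enqueue(37): size=4
5. enqueue(13): size=4=cap → OVERFLOW (fail)
6. dequeue(): size=3
7. enqueue(95): size=4
8. dequeue(): size=3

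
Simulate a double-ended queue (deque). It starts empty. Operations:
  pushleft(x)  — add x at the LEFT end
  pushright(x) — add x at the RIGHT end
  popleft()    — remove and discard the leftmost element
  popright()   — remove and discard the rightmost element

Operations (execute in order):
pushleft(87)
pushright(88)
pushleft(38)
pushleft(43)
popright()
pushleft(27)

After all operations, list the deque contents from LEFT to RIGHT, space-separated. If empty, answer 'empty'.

Answer: 27 43 38 87

Derivation:
pushleft(87): [87]
pushright(88): [87, 88]
pushleft(38): [38, 87, 88]
pushleft(43): [43, 38, 87, 88]
popright(): [43, 38, 87]
pushleft(27): [27, 43, 38, 87]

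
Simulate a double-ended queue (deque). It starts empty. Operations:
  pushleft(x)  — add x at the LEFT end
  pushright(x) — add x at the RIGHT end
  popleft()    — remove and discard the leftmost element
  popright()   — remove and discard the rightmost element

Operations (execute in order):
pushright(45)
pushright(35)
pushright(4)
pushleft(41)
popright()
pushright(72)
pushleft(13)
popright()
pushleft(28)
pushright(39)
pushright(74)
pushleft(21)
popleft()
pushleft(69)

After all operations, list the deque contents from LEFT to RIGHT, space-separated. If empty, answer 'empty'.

pushright(45): [45]
pushright(35): [45, 35]
pushright(4): [45, 35, 4]
pushleft(41): [41, 45, 35, 4]
popright(): [41, 45, 35]
pushright(72): [41, 45, 35, 72]
pushleft(13): [13, 41, 45, 35, 72]
popright(): [13, 41, 45, 35]
pushleft(28): [28, 13, 41, 45, 35]
pushright(39): [28, 13, 41, 45, 35, 39]
pushright(74): [28, 13, 41, 45, 35, 39, 74]
pushleft(21): [21, 28, 13, 41, 45, 35, 39, 74]
popleft(): [28, 13, 41, 45, 35, 39, 74]
pushleft(69): [69, 28, 13, 41, 45, 35, 39, 74]

Answer: 69 28 13 41 45 35 39 74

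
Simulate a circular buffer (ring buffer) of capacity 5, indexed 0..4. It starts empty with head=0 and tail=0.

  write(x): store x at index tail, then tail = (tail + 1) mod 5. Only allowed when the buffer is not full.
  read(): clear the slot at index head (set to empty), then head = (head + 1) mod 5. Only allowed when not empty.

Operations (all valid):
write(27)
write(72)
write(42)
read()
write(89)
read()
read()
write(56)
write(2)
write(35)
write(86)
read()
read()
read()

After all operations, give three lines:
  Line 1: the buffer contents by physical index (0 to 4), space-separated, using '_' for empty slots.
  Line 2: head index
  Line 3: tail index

write(27): buf=[27 _ _ _ _], head=0, tail=1, size=1
write(72): buf=[27 72 _ _ _], head=0, tail=2, size=2
write(42): buf=[27 72 42 _ _], head=0, tail=3, size=3
read(): buf=[_ 72 42 _ _], head=1, tail=3, size=2
write(89): buf=[_ 72 42 89 _], head=1, tail=4, size=3
read(): buf=[_ _ 42 89 _], head=2, tail=4, size=2
read(): buf=[_ _ _ 89 _], head=3, tail=4, size=1
write(56): buf=[_ _ _ 89 56], head=3, tail=0, size=2
write(2): buf=[2 _ _ 89 56], head=3, tail=1, size=3
write(35): buf=[2 35 _ 89 56], head=3, tail=2, size=4
write(86): buf=[2 35 86 89 56], head=3, tail=3, size=5
read(): buf=[2 35 86 _ 56], head=4, tail=3, size=4
read(): buf=[2 35 86 _ _], head=0, tail=3, size=3
read(): buf=[_ 35 86 _ _], head=1, tail=3, size=2

Answer: _ 35 86 _ _
1
3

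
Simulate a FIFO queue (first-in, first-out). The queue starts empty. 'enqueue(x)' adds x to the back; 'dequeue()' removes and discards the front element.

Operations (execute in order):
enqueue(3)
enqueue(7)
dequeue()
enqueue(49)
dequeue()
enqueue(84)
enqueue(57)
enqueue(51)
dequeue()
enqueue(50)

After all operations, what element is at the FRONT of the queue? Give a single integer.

enqueue(3): queue = [3]
enqueue(7): queue = [3, 7]
dequeue(): queue = [7]
enqueue(49): queue = [7, 49]
dequeue(): queue = [49]
enqueue(84): queue = [49, 84]
enqueue(57): queue = [49, 84, 57]
enqueue(51): queue = [49, 84, 57, 51]
dequeue(): queue = [84, 57, 51]
enqueue(50): queue = [84, 57, 51, 50]

Answer: 84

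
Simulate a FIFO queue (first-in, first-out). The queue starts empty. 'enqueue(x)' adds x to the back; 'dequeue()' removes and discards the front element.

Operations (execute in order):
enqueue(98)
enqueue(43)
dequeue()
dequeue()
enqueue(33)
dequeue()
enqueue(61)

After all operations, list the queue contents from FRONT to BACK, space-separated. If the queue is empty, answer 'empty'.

enqueue(98): [98]
enqueue(43): [98, 43]
dequeue(): [43]
dequeue(): []
enqueue(33): [33]
dequeue(): []
enqueue(61): [61]

Answer: 61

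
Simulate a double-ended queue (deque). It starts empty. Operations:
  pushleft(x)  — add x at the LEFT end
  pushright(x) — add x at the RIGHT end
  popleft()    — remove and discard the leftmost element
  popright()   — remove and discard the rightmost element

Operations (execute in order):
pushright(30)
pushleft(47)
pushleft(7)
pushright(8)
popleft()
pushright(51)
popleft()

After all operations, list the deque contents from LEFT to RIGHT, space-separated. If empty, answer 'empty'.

Answer: 30 8 51

Derivation:
pushright(30): [30]
pushleft(47): [47, 30]
pushleft(7): [7, 47, 30]
pushright(8): [7, 47, 30, 8]
popleft(): [47, 30, 8]
pushright(51): [47, 30, 8, 51]
popleft(): [30, 8, 51]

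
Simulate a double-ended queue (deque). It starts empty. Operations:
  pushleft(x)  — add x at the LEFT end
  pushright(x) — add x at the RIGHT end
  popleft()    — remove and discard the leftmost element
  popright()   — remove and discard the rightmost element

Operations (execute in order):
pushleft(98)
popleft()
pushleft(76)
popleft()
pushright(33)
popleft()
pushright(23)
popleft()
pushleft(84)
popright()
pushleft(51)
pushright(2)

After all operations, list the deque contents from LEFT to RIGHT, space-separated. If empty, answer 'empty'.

Answer: 51 2

Derivation:
pushleft(98): [98]
popleft(): []
pushleft(76): [76]
popleft(): []
pushright(33): [33]
popleft(): []
pushright(23): [23]
popleft(): []
pushleft(84): [84]
popright(): []
pushleft(51): [51]
pushright(2): [51, 2]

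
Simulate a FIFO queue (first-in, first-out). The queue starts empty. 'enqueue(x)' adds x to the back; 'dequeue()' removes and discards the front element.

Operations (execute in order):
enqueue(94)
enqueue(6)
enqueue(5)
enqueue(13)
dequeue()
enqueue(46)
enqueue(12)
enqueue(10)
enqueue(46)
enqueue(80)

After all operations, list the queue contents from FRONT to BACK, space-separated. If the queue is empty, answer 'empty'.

enqueue(94): [94]
enqueue(6): [94, 6]
enqueue(5): [94, 6, 5]
enqueue(13): [94, 6, 5, 13]
dequeue(): [6, 5, 13]
enqueue(46): [6, 5, 13, 46]
enqueue(12): [6, 5, 13, 46, 12]
enqueue(10): [6, 5, 13, 46, 12, 10]
enqueue(46): [6, 5, 13, 46, 12, 10, 46]
enqueue(80): [6, 5, 13, 46, 12, 10, 46, 80]

Answer: 6 5 13 46 12 10 46 80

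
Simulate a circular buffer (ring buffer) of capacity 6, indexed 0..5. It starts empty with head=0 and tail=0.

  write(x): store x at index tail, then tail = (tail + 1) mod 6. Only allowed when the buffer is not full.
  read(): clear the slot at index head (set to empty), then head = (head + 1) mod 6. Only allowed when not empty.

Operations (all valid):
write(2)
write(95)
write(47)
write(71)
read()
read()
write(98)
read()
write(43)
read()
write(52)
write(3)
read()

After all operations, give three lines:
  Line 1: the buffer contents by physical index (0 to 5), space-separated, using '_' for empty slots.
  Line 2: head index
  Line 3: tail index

Answer: 52 3 _ _ _ 43
5
2

Derivation:
write(2): buf=[2 _ _ _ _ _], head=0, tail=1, size=1
write(95): buf=[2 95 _ _ _ _], head=0, tail=2, size=2
write(47): buf=[2 95 47 _ _ _], head=0, tail=3, size=3
write(71): buf=[2 95 47 71 _ _], head=0, tail=4, size=4
read(): buf=[_ 95 47 71 _ _], head=1, tail=4, size=3
read(): buf=[_ _ 47 71 _ _], head=2, tail=4, size=2
write(98): buf=[_ _ 47 71 98 _], head=2, tail=5, size=3
read(): buf=[_ _ _ 71 98 _], head=3, tail=5, size=2
write(43): buf=[_ _ _ 71 98 43], head=3, tail=0, size=3
read(): buf=[_ _ _ _ 98 43], head=4, tail=0, size=2
write(52): buf=[52 _ _ _ 98 43], head=4, tail=1, size=3
write(3): buf=[52 3 _ _ 98 43], head=4, tail=2, size=4
read(): buf=[52 3 _ _ _ 43], head=5, tail=2, size=3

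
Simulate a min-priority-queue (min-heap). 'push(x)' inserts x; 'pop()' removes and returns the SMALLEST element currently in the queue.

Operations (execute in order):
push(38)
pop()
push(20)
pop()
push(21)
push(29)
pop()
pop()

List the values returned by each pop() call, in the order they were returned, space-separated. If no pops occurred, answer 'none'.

Answer: 38 20 21 29

Derivation:
push(38): heap contents = [38]
pop() → 38: heap contents = []
push(20): heap contents = [20]
pop() → 20: heap contents = []
push(21): heap contents = [21]
push(29): heap contents = [21, 29]
pop() → 21: heap contents = [29]
pop() → 29: heap contents = []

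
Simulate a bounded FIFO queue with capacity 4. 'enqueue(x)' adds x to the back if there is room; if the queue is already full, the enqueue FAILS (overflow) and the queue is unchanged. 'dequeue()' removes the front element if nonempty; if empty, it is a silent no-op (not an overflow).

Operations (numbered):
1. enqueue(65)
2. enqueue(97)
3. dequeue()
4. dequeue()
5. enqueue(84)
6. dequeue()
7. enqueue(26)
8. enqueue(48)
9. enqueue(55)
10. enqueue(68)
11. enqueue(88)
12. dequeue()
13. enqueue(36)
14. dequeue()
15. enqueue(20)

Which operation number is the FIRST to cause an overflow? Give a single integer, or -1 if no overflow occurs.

Answer: 11

Derivation:
1. enqueue(65): size=1
2. enqueue(97): size=2
3. dequeue(): size=1
4. dequeue(): size=0
5. enqueue(84): size=1
6. dequeue(): size=0
7. enqueue(26): size=1
8. enqueue(48): size=2
9. enqueue(55): size=3
10. enqueue(68): size=4
11. enqueue(88): size=4=cap → OVERFLOW (fail)
12. dequeue(): size=3
13. enqueue(36): size=4
14. dequeue(): size=3
15. enqueue(20): size=4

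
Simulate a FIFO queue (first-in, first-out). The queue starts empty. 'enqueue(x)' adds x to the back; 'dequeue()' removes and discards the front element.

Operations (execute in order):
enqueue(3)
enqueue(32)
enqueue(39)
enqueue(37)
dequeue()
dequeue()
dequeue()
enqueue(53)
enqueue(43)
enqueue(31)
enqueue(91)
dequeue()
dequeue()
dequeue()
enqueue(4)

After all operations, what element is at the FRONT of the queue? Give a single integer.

enqueue(3): queue = [3]
enqueue(32): queue = [3, 32]
enqueue(39): queue = [3, 32, 39]
enqueue(37): queue = [3, 32, 39, 37]
dequeue(): queue = [32, 39, 37]
dequeue(): queue = [39, 37]
dequeue(): queue = [37]
enqueue(53): queue = [37, 53]
enqueue(43): queue = [37, 53, 43]
enqueue(31): queue = [37, 53, 43, 31]
enqueue(91): queue = [37, 53, 43, 31, 91]
dequeue(): queue = [53, 43, 31, 91]
dequeue(): queue = [43, 31, 91]
dequeue(): queue = [31, 91]
enqueue(4): queue = [31, 91, 4]

Answer: 31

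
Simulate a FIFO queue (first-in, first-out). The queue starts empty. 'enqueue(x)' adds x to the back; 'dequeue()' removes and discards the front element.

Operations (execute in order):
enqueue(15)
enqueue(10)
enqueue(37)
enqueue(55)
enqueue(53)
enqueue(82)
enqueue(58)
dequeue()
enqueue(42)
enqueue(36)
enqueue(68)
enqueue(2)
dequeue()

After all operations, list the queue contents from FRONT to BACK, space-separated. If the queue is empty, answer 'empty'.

Answer: 37 55 53 82 58 42 36 68 2

Derivation:
enqueue(15): [15]
enqueue(10): [15, 10]
enqueue(37): [15, 10, 37]
enqueue(55): [15, 10, 37, 55]
enqueue(53): [15, 10, 37, 55, 53]
enqueue(82): [15, 10, 37, 55, 53, 82]
enqueue(58): [15, 10, 37, 55, 53, 82, 58]
dequeue(): [10, 37, 55, 53, 82, 58]
enqueue(42): [10, 37, 55, 53, 82, 58, 42]
enqueue(36): [10, 37, 55, 53, 82, 58, 42, 36]
enqueue(68): [10, 37, 55, 53, 82, 58, 42, 36, 68]
enqueue(2): [10, 37, 55, 53, 82, 58, 42, 36, 68, 2]
dequeue(): [37, 55, 53, 82, 58, 42, 36, 68, 2]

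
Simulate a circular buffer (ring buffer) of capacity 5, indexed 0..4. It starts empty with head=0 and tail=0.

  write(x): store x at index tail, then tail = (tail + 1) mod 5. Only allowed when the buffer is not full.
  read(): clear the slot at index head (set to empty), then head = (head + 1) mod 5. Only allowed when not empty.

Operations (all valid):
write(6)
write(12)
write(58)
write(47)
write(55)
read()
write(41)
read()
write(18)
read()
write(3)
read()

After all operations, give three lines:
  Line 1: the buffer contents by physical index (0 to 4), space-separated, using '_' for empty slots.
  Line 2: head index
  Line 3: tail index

Answer: 41 18 3 _ 55
4
3

Derivation:
write(6): buf=[6 _ _ _ _], head=0, tail=1, size=1
write(12): buf=[6 12 _ _ _], head=0, tail=2, size=2
write(58): buf=[6 12 58 _ _], head=0, tail=3, size=3
write(47): buf=[6 12 58 47 _], head=0, tail=4, size=4
write(55): buf=[6 12 58 47 55], head=0, tail=0, size=5
read(): buf=[_ 12 58 47 55], head=1, tail=0, size=4
write(41): buf=[41 12 58 47 55], head=1, tail=1, size=5
read(): buf=[41 _ 58 47 55], head=2, tail=1, size=4
write(18): buf=[41 18 58 47 55], head=2, tail=2, size=5
read(): buf=[41 18 _ 47 55], head=3, tail=2, size=4
write(3): buf=[41 18 3 47 55], head=3, tail=3, size=5
read(): buf=[41 18 3 _ 55], head=4, tail=3, size=4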